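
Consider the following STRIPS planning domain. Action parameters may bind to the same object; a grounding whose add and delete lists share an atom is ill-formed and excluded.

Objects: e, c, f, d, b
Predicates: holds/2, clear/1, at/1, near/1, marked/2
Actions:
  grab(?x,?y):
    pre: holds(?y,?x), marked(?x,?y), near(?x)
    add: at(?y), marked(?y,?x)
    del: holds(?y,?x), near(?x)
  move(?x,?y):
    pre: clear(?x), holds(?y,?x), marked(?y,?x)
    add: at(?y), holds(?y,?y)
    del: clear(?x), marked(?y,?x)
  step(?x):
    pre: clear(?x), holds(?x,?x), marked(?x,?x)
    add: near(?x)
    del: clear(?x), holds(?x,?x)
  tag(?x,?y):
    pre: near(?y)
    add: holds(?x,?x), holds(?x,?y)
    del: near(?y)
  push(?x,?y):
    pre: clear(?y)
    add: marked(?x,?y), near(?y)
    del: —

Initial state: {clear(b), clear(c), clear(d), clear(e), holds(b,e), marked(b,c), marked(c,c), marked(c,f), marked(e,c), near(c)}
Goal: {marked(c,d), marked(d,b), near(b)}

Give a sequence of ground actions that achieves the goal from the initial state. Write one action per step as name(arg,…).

push(c,d); push(d,b)

1. push(c,d)  →  {clear(b), clear(c), clear(d), clear(e), holds(b,e), marked(b,c), marked(c,c), marked(c,d), marked(c,f), marked(e,c), near(c), near(d)}
2. push(d,b)  →  {clear(b), clear(c), clear(d), clear(e), holds(b,e), marked(b,c), marked(c,c), marked(c,d), marked(c,f), marked(d,b), marked(e,c), near(b), near(c), near(d)}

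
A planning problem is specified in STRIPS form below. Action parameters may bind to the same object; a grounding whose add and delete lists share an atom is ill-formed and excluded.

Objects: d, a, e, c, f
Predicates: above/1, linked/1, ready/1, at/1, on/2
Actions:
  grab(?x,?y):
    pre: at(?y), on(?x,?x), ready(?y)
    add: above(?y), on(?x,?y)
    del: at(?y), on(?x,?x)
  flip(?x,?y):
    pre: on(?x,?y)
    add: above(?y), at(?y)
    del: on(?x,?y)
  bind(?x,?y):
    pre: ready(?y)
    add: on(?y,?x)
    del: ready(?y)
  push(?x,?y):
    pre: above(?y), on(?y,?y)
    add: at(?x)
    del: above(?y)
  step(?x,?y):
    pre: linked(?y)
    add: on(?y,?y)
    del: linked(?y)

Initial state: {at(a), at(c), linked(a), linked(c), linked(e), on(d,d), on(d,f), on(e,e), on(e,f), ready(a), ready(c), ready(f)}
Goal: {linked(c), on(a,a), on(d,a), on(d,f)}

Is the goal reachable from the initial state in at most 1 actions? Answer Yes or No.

No

1. grab(d,a)  →  {above(a), at(c), linked(a), linked(c), linked(e), on(d,a), on(d,f), on(e,e), on(e,f), ready(a), ready(c), ready(f)}
2. bind(a,a)  →  {above(a), at(c), linked(a), linked(c), linked(e), on(a,a), on(d,a), on(d,f), on(e,e), on(e,f), ready(c), ready(f)}
optimal plan length = 2; 2 > 1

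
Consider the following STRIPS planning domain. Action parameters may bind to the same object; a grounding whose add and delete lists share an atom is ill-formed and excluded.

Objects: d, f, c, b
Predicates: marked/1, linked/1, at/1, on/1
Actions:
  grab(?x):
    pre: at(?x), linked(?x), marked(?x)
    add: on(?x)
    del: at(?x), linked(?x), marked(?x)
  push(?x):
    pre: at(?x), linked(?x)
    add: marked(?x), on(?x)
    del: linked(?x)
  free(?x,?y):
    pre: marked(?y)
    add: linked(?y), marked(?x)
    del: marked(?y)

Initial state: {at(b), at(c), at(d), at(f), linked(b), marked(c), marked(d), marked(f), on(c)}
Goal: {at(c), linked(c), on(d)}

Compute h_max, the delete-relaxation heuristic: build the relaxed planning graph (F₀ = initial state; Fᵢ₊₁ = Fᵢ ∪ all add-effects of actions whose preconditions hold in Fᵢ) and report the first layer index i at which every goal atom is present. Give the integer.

2

F0 = init (9 atoms)
F1 = F0 ∪ {linked(c), linked(d), linked(f), marked(b), on(b)}  (14 atoms)
F2 = F1 ∪ {on(d), on(f)}  (16 atoms)
goal ⊆ F2  ⇒  h_max = 2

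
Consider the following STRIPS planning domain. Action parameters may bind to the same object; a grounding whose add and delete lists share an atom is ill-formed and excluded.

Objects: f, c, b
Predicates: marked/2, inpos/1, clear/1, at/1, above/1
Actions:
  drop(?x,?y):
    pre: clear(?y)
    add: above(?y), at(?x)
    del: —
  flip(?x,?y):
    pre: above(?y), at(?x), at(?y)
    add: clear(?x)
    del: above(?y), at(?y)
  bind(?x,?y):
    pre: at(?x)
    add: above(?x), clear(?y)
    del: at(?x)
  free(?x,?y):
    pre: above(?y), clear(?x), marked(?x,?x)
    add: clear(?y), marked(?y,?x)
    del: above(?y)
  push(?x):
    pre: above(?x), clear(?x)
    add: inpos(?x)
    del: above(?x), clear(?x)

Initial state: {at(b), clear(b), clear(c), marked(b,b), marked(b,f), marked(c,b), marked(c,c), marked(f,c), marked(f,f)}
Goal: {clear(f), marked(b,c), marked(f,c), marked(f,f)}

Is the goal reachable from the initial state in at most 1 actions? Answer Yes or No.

1. bind(b,f)  →  {above(b), clear(b), clear(c), clear(f), marked(b,b), marked(b,f), marked(c,b), marked(c,c), marked(f,c), marked(f,f)}
2. free(c,b)  →  {clear(b), clear(c), clear(f), marked(b,b), marked(b,c), marked(b,f), marked(c,b), marked(c,c), marked(f,c), marked(f,f)}
optimal plan length = 2; 2 > 1

No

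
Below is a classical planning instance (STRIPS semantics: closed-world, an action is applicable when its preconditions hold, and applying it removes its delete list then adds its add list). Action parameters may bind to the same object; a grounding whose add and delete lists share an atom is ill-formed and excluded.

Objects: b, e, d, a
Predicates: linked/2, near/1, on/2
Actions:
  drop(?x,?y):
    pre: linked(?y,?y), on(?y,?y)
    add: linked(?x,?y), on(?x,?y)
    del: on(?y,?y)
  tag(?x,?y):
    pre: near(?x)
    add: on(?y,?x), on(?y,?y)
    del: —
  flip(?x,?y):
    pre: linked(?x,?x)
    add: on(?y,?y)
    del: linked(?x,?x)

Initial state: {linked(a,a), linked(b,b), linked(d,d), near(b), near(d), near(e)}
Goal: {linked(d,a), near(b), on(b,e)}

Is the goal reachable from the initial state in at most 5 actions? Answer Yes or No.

1. tag(b,a)  →  {linked(a,a), linked(b,b), linked(d,d), near(b), near(d), near(e), on(a,a), on(a,b)}
2. drop(d,a)  →  {linked(a,a), linked(b,b), linked(d,a), linked(d,d), near(b), near(d), near(e), on(a,b), on(d,a)}
3. tag(e,b)  →  {linked(a,a), linked(b,b), linked(d,a), linked(d,d), near(b), near(d), near(e), on(a,b), on(b,b), on(b,e), on(d,a)}
optimal plan length = 3; 3 ≤ 5

Yes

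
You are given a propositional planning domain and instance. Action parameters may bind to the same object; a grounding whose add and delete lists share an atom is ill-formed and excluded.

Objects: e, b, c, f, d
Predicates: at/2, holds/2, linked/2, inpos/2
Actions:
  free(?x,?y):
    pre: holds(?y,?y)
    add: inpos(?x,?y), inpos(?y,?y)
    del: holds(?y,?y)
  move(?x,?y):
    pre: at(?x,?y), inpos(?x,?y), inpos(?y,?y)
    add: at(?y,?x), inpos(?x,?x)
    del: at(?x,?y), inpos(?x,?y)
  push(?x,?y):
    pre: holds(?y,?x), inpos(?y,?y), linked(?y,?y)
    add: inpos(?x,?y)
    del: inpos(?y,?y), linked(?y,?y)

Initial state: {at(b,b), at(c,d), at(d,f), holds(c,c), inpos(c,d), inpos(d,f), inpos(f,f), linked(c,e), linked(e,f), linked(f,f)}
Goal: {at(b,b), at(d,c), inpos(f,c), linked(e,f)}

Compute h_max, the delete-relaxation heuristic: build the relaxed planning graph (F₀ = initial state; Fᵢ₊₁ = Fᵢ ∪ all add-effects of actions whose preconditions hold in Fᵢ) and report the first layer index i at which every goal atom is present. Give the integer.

2

F0 = init (10 atoms)
F1 = F0 ∪ {at(f,d), inpos(b,c), inpos(c,c), inpos(d,c), inpos(d,d), inpos(e,c), inpos(f,c)}  (17 atoms)
F2 = F1 ∪ {at(d,c)}  (18 atoms)
goal ⊆ F2  ⇒  h_max = 2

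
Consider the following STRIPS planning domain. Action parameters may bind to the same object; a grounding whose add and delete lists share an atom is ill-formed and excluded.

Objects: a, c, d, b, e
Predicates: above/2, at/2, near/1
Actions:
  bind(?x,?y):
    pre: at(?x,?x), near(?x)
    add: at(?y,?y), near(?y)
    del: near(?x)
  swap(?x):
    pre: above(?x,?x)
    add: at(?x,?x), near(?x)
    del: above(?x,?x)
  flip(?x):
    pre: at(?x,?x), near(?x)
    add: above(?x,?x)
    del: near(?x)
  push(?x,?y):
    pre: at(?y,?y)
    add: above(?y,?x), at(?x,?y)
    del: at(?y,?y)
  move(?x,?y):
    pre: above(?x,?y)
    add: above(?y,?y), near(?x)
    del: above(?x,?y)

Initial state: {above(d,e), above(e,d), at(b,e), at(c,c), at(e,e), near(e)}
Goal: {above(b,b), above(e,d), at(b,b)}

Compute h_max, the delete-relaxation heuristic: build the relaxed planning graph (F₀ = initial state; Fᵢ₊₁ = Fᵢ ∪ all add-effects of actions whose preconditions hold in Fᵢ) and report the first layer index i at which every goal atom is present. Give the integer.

2

F0 = init (6 atoms)
F1 = F0 ∪ {above(c,a), above(c,b), above(c,d), above(c,e), above(d,d), above(e,a), above(e,b), above(e,c), above(e,e), at(a,a), at(a,c), at(a,e), at(b,b), at(b,c), at(c,e), at(d,c), at(d,d), at(d,e), at(e,c), near(a), near(b), near(c), near(d)}  (29 atoms)
F2 = F1 ∪ {above(a,a), above(a,b), above(a,c), above(a,d), above(a,e), above(b,a), above(b,b), above(b,c), above(b,d), above(b,e), above(c,c), above(d,a), above(d,b), above(d,c), at(a,b), at(a,d), at(b,a), at(b,d), at(c,a), at(c,b), at(c,d), at(d,a), at(d,b), at(e,a), at(e,b), at(e,d)}  (55 atoms)
goal ⊆ F2  ⇒  h_max = 2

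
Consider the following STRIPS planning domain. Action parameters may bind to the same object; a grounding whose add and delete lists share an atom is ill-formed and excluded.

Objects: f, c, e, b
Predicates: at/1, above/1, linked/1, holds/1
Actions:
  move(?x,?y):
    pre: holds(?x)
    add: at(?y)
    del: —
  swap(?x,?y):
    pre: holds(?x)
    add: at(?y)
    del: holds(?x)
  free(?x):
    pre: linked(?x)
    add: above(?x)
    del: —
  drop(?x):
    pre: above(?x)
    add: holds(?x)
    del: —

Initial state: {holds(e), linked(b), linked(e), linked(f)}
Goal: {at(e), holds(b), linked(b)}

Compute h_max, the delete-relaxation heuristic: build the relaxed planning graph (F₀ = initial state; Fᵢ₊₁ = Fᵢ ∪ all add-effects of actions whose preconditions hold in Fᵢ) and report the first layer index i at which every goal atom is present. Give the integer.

F0 = init (4 atoms)
F1 = F0 ∪ {above(b), above(e), above(f), at(b), at(c), at(e), at(f)}  (11 atoms)
F2 = F1 ∪ {holds(b), holds(f)}  (13 atoms)
goal ⊆ F2  ⇒  h_max = 2

2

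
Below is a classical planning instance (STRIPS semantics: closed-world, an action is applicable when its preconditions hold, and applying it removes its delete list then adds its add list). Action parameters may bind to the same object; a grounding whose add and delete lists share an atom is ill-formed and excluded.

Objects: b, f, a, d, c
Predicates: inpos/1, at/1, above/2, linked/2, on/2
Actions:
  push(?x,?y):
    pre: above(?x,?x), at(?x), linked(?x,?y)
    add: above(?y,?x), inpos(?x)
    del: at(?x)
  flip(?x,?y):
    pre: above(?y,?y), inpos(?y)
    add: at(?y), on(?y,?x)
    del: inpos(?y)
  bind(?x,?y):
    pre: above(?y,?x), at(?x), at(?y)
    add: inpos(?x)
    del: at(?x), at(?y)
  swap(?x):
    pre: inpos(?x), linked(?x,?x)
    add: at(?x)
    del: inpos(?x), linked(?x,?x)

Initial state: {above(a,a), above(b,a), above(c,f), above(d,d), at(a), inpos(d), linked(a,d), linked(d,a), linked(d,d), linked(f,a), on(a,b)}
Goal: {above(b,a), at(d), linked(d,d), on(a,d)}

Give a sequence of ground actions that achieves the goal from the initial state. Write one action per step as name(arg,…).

1. push(a,d)  →  {above(a,a), above(b,a), above(c,f), above(d,a), above(d,d), inpos(a), inpos(d), linked(a,d), linked(d,a), linked(d,d), linked(f,a), on(a,b)}
2. flip(b,d)  →  {above(a,a), above(b,a), above(c,f), above(d,a), above(d,d), at(d), inpos(a), linked(a,d), linked(d,a), linked(d,d), linked(f,a), on(a,b), on(d,b)}
3. flip(d,a)  →  {above(a,a), above(b,a), above(c,f), above(d,a), above(d,d), at(a), at(d), linked(a,d), linked(d,a), linked(d,d), linked(f,a), on(a,b), on(a,d), on(d,b)}

push(a,d); flip(b,d); flip(d,a)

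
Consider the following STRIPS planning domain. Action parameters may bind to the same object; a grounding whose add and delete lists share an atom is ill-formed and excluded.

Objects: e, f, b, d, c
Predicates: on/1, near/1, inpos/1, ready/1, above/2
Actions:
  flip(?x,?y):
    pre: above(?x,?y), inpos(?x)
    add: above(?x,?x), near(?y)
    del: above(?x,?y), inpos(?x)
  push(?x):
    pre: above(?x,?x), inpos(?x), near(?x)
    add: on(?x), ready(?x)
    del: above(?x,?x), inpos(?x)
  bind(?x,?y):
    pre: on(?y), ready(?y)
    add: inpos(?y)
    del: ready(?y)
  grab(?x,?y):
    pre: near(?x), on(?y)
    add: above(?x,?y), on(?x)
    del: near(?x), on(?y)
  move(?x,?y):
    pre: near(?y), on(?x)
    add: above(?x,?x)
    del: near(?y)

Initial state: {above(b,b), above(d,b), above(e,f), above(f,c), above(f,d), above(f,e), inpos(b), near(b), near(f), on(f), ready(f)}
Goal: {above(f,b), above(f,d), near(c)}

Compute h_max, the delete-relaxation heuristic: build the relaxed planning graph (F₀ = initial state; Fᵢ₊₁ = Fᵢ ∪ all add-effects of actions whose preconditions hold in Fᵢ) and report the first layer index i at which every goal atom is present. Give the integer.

F0 = init (11 atoms)
F1 = F0 ∪ {above(b,f), above(f,f), inpos(f), on(b), ready(b)}  (16 atoms)
F2 = F1 ∪ {above(f,b), near(c), near(d), near(e)}  (20 atoms)
goal ⊆ F2  ⇒  h_max = 2

2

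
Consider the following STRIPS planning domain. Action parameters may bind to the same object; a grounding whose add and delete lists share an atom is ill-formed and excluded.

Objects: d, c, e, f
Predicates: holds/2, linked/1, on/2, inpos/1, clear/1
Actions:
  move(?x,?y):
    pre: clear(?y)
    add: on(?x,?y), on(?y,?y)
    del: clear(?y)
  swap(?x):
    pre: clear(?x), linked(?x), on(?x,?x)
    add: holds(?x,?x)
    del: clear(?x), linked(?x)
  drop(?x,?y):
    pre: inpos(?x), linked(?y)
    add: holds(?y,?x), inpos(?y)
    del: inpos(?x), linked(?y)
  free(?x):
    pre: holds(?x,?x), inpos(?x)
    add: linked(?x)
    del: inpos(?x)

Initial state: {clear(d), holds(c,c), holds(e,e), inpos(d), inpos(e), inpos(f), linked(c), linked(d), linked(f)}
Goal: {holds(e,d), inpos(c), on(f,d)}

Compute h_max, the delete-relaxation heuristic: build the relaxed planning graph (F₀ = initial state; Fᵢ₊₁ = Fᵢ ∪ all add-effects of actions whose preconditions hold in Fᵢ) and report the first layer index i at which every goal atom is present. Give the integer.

2

F0 = init (9 atoms)
F1 = F0 ∪ {holds(c,d), holds(c,e), holds(c,f), holds(d,e), holds(d,f), holds(f,d), holds(f,e), inpos(c), linked(e), on(c,d), on(d,d), on(e,d), on(f,d)}  (22 atoms)
F2 = F1 ∪ {holds(d,c), holds(d,d), holds(e,c), holds(e,d), holds(e,f), holds(f,c)}  (28 atoms)
goal ⊆ F2  ⇒  h_max = 2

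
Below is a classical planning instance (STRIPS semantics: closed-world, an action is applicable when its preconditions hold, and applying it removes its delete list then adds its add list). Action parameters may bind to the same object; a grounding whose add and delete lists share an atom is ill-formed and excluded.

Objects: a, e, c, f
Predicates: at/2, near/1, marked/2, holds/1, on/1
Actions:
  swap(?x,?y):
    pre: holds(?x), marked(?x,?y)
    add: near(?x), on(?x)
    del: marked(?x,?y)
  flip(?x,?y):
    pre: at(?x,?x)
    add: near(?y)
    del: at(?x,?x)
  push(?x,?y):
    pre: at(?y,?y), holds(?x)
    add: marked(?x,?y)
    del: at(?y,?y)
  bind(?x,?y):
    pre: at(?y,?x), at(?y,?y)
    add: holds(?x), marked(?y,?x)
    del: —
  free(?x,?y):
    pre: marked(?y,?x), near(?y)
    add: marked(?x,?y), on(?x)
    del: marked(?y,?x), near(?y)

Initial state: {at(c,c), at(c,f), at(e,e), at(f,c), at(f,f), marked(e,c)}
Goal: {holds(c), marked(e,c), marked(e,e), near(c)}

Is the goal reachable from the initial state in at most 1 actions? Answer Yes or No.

1. flip(c,c)  →  {at(c,f), at(e,e), at(f,c), at(f,f), marked(e,c), near(c)}
2. bind(e,e)  →  {at(c,f), at(e,e), at(f,c), at(f,f), holds(e), marked(e,c), marked(e,e), near(c)}
3. bind(c,f)  →  {at(c,f), at(e,e), at(f,c), at(f,f), holds(c), holds(e), marked(e,c), marked(e,e), marked(f,c), near(c)}
optimal plan length = 3; 3 > 1

No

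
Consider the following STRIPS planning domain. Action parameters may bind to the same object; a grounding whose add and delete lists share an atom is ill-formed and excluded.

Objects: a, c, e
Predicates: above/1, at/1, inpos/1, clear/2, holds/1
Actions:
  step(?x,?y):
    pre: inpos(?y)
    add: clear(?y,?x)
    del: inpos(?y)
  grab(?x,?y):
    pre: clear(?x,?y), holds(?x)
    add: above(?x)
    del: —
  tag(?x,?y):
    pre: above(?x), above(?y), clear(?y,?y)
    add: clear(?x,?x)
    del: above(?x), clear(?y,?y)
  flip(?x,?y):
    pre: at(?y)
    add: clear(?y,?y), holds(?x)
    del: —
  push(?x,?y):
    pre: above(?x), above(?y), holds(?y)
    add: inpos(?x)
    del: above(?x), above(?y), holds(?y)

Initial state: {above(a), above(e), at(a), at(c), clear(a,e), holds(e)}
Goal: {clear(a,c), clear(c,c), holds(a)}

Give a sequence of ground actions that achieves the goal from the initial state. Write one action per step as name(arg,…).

1. flip(a,c)  →  {above(a), above(e), at(a), at(c), clear(a,e), clear(c,c), holds(a), holds(e)}
2. push(a,e)  →  {at(a), at(c), clear(a,e), clear(c,c), holds(a), inpos(a)}
3. step(c,a)  →  {at(a), at(c), clear(a,c), clear(a,e), clear(c,c), holds(a)}

flip(a,c); push(a,e); step(c,a)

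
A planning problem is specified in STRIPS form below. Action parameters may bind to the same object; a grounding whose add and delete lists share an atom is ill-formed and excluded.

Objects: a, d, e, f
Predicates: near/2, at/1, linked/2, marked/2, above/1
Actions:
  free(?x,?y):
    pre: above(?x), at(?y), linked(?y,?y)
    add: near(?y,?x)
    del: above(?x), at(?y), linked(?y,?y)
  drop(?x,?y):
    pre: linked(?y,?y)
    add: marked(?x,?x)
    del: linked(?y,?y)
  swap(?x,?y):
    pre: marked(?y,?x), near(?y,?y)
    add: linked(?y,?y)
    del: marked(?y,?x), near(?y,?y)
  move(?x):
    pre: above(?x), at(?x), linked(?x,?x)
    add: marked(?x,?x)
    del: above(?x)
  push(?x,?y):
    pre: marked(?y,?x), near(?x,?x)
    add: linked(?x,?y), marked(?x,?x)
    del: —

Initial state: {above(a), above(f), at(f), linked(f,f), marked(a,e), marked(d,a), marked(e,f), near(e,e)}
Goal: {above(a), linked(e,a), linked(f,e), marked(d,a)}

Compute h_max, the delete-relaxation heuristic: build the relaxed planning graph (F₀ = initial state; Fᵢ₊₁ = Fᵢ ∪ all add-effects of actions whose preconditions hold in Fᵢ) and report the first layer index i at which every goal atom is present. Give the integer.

F0 = init (8 atoms)
F1 = F0 ∪ {linked(e,a), linked(e,e), marked(a,a), marked(d,d), marked(e,e), marked(f,f), near(f,a), near(f,f)}  (16 atoms)
F2 = F1 ∪ {linked(f,e)}  (17 atoms)
goal ⊆ F2  ⇒  h_max = 2

2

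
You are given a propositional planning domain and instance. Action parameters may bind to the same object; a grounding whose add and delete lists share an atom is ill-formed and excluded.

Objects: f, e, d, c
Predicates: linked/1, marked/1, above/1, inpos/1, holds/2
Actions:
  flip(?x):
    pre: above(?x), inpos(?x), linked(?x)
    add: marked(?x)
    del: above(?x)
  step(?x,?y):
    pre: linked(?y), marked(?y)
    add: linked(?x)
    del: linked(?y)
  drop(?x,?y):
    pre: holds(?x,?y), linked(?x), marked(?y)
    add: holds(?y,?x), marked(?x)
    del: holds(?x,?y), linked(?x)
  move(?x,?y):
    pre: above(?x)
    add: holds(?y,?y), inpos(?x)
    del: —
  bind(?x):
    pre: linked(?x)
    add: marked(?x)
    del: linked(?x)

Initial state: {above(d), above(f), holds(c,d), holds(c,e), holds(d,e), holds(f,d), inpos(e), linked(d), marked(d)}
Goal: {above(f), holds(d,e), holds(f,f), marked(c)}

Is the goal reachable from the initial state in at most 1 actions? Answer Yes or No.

No

1. step(c,d)  →  {above(d), above(f), holds(c,d), holds(c,e), holds(d,e), holds(f,d), inpos(e), linked(c), marked(d)}
2. drop(c,d)  →  {above(d), above(f), holds(c,e), holds(d,c), holds(d,e), holds(f,d), inpos(e), marked(c), marked(d)}
3. move(f,f)  →  {above(d), above(f), holds(c,e), holds(d,c), holds(d,e), holds(f,d), holds(f,f), inpos(e), inpos(f), marked(c), marked(d)}
optimal plan length = 3; 3 > 1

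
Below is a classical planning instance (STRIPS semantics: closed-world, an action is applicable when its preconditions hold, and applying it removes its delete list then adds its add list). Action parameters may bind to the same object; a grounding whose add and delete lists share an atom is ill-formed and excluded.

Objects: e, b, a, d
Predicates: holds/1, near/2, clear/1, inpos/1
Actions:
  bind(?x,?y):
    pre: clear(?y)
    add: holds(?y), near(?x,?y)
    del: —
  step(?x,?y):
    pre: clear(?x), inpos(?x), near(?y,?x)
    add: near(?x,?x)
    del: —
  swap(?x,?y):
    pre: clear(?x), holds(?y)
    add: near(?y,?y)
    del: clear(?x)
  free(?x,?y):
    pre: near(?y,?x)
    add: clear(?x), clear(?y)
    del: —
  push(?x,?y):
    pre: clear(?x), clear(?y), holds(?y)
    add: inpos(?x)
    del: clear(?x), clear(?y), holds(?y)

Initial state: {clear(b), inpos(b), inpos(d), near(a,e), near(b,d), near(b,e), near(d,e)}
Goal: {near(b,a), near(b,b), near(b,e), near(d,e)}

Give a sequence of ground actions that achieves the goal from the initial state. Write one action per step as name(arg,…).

1. bind(b,b)  →  {clear(b), holds(b), inpos(b), inpos(d), near(a,e), near(b,b), near(b,d), near(b,e), near(d,e)}
2. free(e,a)  →  {clear(a), clear(b), clear(e), holds(b), inpos(b), inpos(d), near(a,e), near(b,b), near(b,d), near(b,e), near(d,e)}
3. bind(b,a)  →  {clear(a), clear(b), clear(e), holds(a), holds(b), inpos(b), inpos(d), near(a,e), near(b,a), near(b,b), near(b,d), near(b,e), near(d,e)}

bind(b,b); free(e,a); bind(b,a)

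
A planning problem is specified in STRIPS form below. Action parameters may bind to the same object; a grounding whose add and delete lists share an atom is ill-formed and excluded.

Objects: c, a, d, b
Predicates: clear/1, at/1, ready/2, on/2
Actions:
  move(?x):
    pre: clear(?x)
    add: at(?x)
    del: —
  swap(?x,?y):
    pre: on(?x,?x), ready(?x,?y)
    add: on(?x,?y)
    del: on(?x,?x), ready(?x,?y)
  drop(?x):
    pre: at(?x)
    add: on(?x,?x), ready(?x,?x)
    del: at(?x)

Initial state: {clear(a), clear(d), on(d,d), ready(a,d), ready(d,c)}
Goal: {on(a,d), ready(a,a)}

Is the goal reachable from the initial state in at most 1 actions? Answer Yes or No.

No

1. move(a)  →  {at(a), clear(a), clear(d), on(d,d), ready(a,d), ready(d,c)}
2. drop(a)  →  {clear(a), clear(d), on(a,a), on(d,d), ready(a,a), ready(a,d), ready(d,c)}
3. swap(a,d)  →  {clear(a), clear(d), on(a,d), on(d,d), ready(a,a), ready(d,c)}
optimal plan length = 3; 3 > 1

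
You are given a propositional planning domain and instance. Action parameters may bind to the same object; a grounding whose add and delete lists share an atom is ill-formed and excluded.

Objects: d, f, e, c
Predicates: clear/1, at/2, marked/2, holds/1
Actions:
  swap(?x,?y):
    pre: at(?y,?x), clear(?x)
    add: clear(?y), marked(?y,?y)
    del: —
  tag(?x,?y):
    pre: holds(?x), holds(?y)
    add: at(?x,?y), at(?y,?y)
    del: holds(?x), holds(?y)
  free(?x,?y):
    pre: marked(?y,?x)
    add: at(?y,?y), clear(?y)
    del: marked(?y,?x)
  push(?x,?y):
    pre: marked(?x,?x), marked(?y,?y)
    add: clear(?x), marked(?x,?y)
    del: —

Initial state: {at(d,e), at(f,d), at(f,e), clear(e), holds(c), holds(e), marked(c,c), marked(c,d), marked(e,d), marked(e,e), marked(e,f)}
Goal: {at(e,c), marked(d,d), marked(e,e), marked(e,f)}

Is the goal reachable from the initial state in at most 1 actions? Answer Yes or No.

1. swap(e,d)  →  {at(d,e), at(f,d), at(f,e), clear(d), clear(e), holds(c), holds(e), marked(c,c), marked(c,d), marked(d,d), marked(e,d), marked(e,e), marked(e,f)}
2. tag(e,c)  →  {at(c,c), at(d,e), at(e,c), at(f,d), at(f,e), clear(d), clear(e), marked(c,c), marked(c,d), marked(d,d), marked(e,d), marked(e,e), marked(e,f)}
optimal plan length = 2; 2 > 1

No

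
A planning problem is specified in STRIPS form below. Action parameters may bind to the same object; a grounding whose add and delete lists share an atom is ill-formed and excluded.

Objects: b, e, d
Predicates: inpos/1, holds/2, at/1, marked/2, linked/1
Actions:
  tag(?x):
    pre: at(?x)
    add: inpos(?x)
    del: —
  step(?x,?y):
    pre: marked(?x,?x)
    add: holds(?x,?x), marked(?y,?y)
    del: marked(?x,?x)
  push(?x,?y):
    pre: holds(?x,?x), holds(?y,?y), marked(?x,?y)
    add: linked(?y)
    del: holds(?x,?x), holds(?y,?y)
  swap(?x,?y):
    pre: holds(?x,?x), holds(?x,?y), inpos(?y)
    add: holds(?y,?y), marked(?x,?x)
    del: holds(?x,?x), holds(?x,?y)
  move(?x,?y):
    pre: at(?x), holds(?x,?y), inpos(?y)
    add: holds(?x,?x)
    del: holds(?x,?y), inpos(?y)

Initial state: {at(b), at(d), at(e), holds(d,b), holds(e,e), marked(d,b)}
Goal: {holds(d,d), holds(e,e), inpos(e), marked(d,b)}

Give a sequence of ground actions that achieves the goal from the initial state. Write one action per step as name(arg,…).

tag(b); tag(e); move(d,b)

1. tag(b)  →  {at(b), at(d), at(e), holds(d,b), holds(e,e), inpos(b), marked(d,b)}
2. tag(e)  →  {at(b), at(d), at(e), holds(d,b), holds(e,e), inpos(b), inpos(e), marked(d,b)}
3. move(d,b)  →  {at(b), at(d), at(e), holds(d,d), holds(e,e), inpos(e), marked(d,b)}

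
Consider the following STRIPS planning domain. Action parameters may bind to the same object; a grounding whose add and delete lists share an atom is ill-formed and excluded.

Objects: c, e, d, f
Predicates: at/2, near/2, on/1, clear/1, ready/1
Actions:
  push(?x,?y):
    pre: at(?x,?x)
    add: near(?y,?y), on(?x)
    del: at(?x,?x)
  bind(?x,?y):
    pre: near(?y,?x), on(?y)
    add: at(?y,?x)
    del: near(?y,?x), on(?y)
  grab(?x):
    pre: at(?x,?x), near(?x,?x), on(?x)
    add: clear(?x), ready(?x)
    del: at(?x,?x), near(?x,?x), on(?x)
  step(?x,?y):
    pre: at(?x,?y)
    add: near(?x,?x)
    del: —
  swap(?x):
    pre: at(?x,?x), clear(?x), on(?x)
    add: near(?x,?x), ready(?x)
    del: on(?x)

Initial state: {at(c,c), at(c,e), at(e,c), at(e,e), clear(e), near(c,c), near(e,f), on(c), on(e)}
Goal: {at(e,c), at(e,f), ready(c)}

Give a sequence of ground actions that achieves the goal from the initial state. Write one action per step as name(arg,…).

bind(f,e); grab(c)

1. bind(f,e)  →  {at(c,c), at(c,e), at(e,c), at(e,e), at(e,f), clear(e), near(c,c), on(c)}
2. grab(c)  →  {at(c,e), at(e,c), at(e,e), at(e,f), clear(c), clear(e), ready(c)}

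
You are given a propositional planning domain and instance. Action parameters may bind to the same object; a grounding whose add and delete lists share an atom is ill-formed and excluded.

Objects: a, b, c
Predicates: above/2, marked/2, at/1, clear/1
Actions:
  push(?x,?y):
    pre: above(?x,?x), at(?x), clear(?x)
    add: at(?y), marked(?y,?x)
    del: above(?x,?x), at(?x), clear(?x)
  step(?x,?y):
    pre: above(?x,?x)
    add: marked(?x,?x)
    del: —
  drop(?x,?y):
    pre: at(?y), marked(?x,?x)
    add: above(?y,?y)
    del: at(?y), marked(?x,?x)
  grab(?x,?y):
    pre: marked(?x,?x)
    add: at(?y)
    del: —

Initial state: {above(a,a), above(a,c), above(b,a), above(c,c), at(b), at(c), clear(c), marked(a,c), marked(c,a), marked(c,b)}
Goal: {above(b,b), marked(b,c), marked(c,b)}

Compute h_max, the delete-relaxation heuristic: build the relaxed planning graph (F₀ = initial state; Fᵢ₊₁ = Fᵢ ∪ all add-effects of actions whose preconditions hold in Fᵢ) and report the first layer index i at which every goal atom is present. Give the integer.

F0 = init (10 atoms)
F1 = F0 ∪ {at(a), marked(a,a), marked(b,c), marked(c,c)}  (14 atoms)
F2 = F1 ∪ {above(b,b)}  (15 atoms)
goal ⊆ F2  ⇒  h_max = 2

2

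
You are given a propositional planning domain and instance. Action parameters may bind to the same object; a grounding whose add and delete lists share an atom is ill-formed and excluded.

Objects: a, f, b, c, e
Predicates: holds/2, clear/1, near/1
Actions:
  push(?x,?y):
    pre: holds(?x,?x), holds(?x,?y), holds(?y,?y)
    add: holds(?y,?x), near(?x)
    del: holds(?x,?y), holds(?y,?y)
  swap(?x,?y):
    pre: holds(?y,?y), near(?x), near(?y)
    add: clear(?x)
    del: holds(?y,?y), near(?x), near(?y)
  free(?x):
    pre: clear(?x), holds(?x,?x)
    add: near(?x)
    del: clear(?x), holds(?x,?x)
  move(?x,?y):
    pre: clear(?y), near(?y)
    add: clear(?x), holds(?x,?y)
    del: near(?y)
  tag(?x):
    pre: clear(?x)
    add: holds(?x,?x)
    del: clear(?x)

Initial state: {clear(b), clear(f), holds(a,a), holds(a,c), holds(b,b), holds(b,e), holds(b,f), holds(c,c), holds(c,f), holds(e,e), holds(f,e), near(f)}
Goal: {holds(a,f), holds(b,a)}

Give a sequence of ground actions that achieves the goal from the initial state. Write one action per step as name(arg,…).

push(a,c); move(a,f); move(b,a)

1. push(a,c)  →  {clear(b), clear(f), holds(a,a), holds(b,b), holds(b,e), holds(b,f), holds(c,a), holds(c,f), holds(e,e), holds(f,e), near(a), near(f)}
2. move(a,f)  →  {clear(a), clear(b), clear(f), holds(a,a), holds(a,f), holds(b,b), holds(b,e), holds(b,f), holds(c,a), holds(c,f), holds(e,e), holds(f,e), near(a)}
3. move(b,a)  →  {clear(a), clear(b), clear(f), holds(a,a), holds(a,f), holds(b,a), holds(b,b), holds(b,e), holds(b,f), holds(c,a), holds(c,f), holds(e,e), holds(f,e)}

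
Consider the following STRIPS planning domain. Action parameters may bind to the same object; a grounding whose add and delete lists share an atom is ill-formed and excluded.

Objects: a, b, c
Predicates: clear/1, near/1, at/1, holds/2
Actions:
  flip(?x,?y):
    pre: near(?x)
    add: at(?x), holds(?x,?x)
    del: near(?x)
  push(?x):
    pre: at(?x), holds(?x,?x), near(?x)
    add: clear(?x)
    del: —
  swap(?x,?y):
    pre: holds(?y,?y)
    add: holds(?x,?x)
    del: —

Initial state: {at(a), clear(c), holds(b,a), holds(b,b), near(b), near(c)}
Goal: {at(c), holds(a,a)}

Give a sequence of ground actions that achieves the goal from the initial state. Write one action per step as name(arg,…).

flip(c,a); swap(a,b)

1. flip(c,a)  →  {at(a), at(c), clear(c), holds(b,a), holds(b,b), holds(c,c), near(b)}
2. swap(a,b)  →  {at(a), at(c), clear(c), holds(a,a), holds(b,a), holds(b,b), holds(c,c), near(b)}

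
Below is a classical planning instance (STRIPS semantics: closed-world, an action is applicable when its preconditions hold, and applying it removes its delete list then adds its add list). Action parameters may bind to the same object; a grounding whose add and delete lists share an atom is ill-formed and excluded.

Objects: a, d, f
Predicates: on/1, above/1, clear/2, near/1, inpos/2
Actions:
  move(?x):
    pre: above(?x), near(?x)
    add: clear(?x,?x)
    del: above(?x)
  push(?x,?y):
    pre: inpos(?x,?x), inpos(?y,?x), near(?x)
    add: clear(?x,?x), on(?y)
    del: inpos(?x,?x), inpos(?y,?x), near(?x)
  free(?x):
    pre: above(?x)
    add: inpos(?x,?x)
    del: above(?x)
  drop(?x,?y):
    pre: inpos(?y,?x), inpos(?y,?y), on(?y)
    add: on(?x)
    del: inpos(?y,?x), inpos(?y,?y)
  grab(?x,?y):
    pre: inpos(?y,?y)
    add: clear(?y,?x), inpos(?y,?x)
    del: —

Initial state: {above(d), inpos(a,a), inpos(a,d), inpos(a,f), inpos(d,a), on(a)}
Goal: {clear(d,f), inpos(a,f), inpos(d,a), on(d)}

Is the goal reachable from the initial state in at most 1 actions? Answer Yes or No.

No

1. free(d)  →  {inpos(a,a), inpos(a,d), inpos(a,f), inpos(d,a), inpos(d,d), on(a)}
2. drop(d,a)  →  {inpos(a,f), inpos(d,a), inpos(d,d), on(a), on(d)}
3. grab(f,d)  →  {clear(d,f), inpos(a,f), inpos(d,a), inpos(d,d), inpos(d,f), on(a), on(d)}
optimal plan length = 3; 3 > 1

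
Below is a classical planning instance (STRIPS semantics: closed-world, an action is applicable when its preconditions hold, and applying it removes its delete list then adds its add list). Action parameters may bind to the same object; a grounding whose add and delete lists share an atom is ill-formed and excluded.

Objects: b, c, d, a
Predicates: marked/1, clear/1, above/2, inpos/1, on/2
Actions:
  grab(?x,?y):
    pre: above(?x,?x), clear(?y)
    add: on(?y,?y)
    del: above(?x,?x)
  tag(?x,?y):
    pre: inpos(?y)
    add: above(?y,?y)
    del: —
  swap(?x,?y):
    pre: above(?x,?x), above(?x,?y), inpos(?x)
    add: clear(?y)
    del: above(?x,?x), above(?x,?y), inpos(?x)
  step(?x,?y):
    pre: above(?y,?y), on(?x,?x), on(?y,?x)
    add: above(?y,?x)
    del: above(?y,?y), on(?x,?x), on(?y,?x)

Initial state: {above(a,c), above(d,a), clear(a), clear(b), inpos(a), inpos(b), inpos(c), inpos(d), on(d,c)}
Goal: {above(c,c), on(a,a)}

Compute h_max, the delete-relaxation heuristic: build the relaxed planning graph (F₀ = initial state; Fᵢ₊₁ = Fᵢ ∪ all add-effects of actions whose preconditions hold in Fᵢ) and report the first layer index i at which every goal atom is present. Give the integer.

2

F0 = init (9 atoms)
F1 = F0 ∪ {above(a,a), above(b,b), above(c,c), above(d,d)}  (13 atoms)
F2 = F1 ∪ {clear(c), clear(d), on(a,a), on(b,b)}  (17 atoms)
goal ⊆ F2  ⇒  h_max = 2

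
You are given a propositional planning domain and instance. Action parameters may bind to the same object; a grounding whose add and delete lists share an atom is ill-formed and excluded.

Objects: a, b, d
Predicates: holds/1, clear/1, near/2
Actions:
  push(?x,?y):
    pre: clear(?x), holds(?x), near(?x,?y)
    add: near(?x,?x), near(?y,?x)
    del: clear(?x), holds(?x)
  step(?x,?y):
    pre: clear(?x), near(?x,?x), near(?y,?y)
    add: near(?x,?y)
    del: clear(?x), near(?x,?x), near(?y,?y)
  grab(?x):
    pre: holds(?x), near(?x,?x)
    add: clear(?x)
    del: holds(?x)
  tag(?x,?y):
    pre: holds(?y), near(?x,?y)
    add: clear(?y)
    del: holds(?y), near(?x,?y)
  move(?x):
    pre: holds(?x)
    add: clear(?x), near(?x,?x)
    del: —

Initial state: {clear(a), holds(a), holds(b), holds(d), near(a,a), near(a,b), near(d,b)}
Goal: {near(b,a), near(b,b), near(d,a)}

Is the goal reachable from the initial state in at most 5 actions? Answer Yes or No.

Yes

1. push(a,b)  →  {holds(b), holds(d), near(a,a), near(a,b), near(b,a), near(d,b)}
2. move(b)  →  {clear(b), holds(b), holds(d), near(a,a), near(a,b), near(b,a), near(b,b), near(d,b)}
3. move(d)  →  {clear(b), clear(d), holds(b), holds(d), near(a,a), near(a,b), near(b,a), near(b,b), near(d,b), near(d,d)}
4. step(d,a)  →  {clear(b), holds(b), holds(d), near(a,b), near(b,a), near(b,b), near(d,a), near(d,b)}
optimal plan length = 4; 4 ≤ 5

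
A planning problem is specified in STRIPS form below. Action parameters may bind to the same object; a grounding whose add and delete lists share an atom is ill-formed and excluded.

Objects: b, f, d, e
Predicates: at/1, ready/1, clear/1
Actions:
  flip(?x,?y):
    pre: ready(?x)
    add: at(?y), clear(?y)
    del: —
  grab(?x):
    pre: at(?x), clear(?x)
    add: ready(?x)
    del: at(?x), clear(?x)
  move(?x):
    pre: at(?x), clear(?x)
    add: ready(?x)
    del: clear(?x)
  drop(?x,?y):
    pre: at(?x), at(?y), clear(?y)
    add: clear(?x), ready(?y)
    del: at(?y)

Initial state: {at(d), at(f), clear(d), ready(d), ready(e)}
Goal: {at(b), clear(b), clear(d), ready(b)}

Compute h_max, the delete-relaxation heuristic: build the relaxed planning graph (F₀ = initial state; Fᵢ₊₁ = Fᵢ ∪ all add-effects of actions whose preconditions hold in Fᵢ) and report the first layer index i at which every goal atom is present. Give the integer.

F0 = init (5 atoms)
F1 = F0 ∪ {at(b), at(e), clear(b), clear(e), clear(f)}  (10 atoms)
F2 = F1 ∪ {ready(b), ready(f)}  (12 atoms)
goal ⊆ F2  ⇒  h_max = 2

2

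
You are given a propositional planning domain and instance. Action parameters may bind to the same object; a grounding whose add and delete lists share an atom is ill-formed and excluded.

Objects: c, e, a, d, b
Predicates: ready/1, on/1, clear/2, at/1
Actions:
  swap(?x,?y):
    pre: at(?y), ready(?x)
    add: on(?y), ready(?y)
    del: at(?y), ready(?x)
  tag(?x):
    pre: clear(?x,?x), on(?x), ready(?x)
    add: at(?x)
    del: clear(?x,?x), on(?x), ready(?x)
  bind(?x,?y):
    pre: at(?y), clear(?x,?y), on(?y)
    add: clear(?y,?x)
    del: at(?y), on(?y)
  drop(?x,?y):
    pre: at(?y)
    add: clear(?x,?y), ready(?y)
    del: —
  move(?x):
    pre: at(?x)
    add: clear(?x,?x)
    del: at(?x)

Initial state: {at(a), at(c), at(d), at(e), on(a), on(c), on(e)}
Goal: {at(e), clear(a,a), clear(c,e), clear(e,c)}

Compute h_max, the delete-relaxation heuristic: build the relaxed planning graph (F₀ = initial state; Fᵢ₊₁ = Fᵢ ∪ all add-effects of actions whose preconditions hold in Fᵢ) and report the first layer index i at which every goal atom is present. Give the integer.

F0 = init (7 atoms)
F1 = F0 ∪ {clear(a,a), clear(a,c), clear(a,d), clear(a,e), clear(b,a), clear(b,c), clear(b,d), clear(b,e), clear(c,a), clear(c,c), clear(c,d), clear(c,e), clear(d,a), clear(d,c), clear(d,d), clear(d,e), clear(e,a), clear(e,c), clear(e,d), clear(e,e), ready(a), ready(c), ready(d), ready(e)}  (31 atoms)
goal ⊆ F1  ⇒  h_max = 1

1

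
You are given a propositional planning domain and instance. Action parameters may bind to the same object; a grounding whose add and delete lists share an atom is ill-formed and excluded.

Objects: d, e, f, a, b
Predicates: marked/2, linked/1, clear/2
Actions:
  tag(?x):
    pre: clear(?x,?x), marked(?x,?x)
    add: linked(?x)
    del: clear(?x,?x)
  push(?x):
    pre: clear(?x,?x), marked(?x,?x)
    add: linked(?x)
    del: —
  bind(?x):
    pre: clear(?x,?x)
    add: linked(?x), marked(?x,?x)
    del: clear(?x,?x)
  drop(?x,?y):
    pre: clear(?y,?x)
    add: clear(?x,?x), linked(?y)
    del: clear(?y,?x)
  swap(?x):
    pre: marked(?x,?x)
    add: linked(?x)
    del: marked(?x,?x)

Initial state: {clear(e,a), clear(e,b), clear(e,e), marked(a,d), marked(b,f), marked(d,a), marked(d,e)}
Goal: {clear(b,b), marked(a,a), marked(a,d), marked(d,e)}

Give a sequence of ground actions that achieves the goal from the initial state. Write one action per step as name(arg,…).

1. drop(a,e)  →  {clear(a,a), clear(e,b), clear(e,e), linked(e), marked(a,d), marked(b,f), marked(d,a), marked(d,e)}
2. bind(a)  →  {clear(e,b), clear(e,e), linked(a), linked(e), marked(a,a), marked(a,d), marked(b,f), marked(d,a), marked(d,e)}
3. drop(b,e)  →  {clear(b,b), clear(e,e), linked(a), linked(e), marked(a,a), marked(a,d), marked(b,f), marked(d,a), marked(d,e)}

drop(a,e); bind(a); drop(b,e)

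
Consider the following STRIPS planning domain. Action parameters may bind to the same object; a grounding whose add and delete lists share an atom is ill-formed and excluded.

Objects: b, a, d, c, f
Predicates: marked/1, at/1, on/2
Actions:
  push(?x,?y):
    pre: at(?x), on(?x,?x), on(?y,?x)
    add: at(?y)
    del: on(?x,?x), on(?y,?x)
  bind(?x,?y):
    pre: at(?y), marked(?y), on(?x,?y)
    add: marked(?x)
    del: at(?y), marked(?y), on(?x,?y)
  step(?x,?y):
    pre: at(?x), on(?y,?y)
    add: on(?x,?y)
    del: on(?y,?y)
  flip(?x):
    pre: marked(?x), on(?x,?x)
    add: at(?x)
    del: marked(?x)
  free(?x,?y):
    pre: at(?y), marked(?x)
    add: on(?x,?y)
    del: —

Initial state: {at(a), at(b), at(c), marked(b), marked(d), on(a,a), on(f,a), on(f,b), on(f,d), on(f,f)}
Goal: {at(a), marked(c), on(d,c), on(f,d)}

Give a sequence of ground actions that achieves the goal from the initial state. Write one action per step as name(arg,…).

free(b,b); step(c,b); bind(c,b); free(d,c)

1. free(b,b)  →  {at(a), at(b), at(c), marked(b), marked(d), on(a,a), on(b,b), on(f,a), on(f,b), on(f,d), on(f,f)}
2. step(c,b)  →  {at(a), at(b), at(c), marked(b), marked(d), on(a,a), on(c,b), on(f,a), on(f,b), on(f,d), on(f,f)}
3. bind(c,b)  →  {at(a), at(c), marked(c), marked(d), on(a,a), on(f,a), on(f,b), on(f,d), on(f,f)}
4. free(d,c)  →  {at(a), at(c), marked(c), marked(d), on(a,a), on(d,c), on(f,a), on(f,b), on(f,d), on(f,f)}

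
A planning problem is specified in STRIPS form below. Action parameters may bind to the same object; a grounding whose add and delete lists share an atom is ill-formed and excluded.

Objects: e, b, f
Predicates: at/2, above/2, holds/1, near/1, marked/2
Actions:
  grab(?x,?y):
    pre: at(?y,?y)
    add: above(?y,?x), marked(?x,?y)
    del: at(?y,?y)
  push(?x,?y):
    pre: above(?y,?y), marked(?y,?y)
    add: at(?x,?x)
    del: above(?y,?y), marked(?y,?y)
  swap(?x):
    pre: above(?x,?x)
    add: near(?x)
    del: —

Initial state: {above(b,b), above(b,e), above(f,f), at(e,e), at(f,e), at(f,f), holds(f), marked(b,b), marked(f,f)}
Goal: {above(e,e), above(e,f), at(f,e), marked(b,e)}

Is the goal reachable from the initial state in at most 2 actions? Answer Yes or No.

1. grab(e,e)  →  {above(b,b), above(b,e), above(e,e), above(f,f), at(f,e), at(f,f), holds(f), marked(b,b), marked(e,e), marked(f,f)}
2. push(e,b)  →  {above(b,e), above(e,e), above(f,f), at(e,e), at(f,e), at(f,f), holds(f), marked(e,e), marked(f,f)}
3. grab(b,e)  →  {above(b,e), above(e,b), above(e,e), above(f,f), at(f,e), at(f,f), holds(f), marked(b,e), marked(e,e), marked(f,f)}
4. push(e,f)  →  {above(b,e), above(e,b), above(e,e), at(e,e), at(f,e), at(f,f), holds(f), marked(b,e), marked(e,e)}
5. grab(f,e)  →  {above(b,e), above(e,b), above(e,e), above(e,f), at(f,e), at(f,f), holds(f), marked(b,e), marked(e,e), marked(f,e)}
optimal plan length = 5; 5 > 2

No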